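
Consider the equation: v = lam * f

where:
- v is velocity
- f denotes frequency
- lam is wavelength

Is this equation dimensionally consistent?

Yes

v (velocity) has dimensions [L T^-1].
f (frequency) has dimensions [T^-1].
lam (wavelength) has dimensions [L].

Left side: [L T^-1]
Right side: [L T^-1]

Both sides have the same dimensions, so the equation is dimensionally consistent.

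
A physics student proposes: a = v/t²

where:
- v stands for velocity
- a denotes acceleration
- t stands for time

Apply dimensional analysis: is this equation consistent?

No

v (velocity) has dimensions [L T^-1].
a (acceleration) has dimensions [L T^-2].
t (time) has dimensions [T].

Left side: [L T^-2]
Right side: [L T^-3]

The two sides have different dimensions, so the equation is NOT dimensionally consistent.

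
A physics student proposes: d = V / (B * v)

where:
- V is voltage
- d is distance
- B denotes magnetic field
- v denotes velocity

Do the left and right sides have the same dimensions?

Yes

V (voltage) has dimensions [I^-1 L^2 M T^-3].
d (distance) has dimensions [L].
B (magnetic field) has dimensions [I^-1 M T^-2].
v (velocity) has dimensions [L T^-1].

Left side: [L]
Right side: [L]

Both sides have the same dimensions, so the equation is dimensionally consistent.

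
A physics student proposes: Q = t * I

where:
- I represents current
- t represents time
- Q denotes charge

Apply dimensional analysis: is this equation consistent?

Yes

I (current) has dimensions [I].
t (time) has dimensions [T].
Q (charge) has dimensions [I T].

Left side: [I T]
Right side: [I T]

Both sides have the same dimensions, so the equation is dimensionally consistent.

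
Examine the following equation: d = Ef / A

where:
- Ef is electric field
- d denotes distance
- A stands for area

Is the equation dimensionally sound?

No

Ef (electric field) has dimensions [I^-1 L M T^-3].
d (distance) has dimensions [L].
A (area) has dimensions [L^2].

Left side: [L]
Right side: [I^-1 L^-1 M T^-3]

The two sides have different dimensions, so the equation is NOT dimensionally consistent.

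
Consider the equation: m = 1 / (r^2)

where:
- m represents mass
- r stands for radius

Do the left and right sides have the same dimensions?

No

m (mass) has dimensions [M].
r (radius) has dimensions [L].

Left side: [M]
Right side: [L^-2]

The two sides have different dimensions, so the equation is NOT dimensionally consistent.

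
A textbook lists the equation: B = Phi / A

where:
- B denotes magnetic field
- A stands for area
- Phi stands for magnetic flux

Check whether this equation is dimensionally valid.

Yes

B (magnetic field) has dimensions [I^-1 M T^-2].
A (area) has dimensions [L^2].
Phi (magnetic flux) has dimensions [I^-1 L^2 M T^-2].

Left side: [I^-1 M T^-2]
Right side: [I^-1 M T^-2]

Both sides have the same dimensions, so the equation is dimensionally consistent.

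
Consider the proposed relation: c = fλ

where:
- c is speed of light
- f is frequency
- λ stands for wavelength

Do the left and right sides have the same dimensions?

Yes

c (speed of light) has dimensions [L T^-1].
f (frequency) has dimensions [T^-1].
λ (wavelength) has dimensions [L].

Left side: [L T^-1]
Right side: [L T^-1]

Both sides have the same dimensions, so the equation is dimensionally consistent.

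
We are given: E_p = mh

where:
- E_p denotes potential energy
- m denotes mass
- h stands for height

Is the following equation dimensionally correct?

No

E_p (potential energy) has dimensions [L^2 M T^-2].
m (mass) has dimensions [M].
h (height) has dimensions [L].

Left side: [L^2 M T^-2]
Right side: [L M]

The two sides have different dimensions, so the equation is NOT dimensionally consistent.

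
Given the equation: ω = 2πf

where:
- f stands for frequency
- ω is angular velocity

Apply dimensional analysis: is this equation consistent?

Yes

f (frequency) has dimensions [T^-1].
ω (angular velocity) has dimensions [T^-1].

Left side: [T^-1]
Right side: [T^-1]

Both sides have the same dimensions, so the equation is dimensionally consistent.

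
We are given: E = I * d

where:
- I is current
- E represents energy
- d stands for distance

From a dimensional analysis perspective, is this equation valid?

No

I (current) has dimensions [I].
E (energy) has dimensions [L^2 M T^-2].
d (distance) has dimensions [L].

Left side: [L^2 M T^-2]
Right side: [I L]

The two sides have different dimensions, so the equation is NOT dimensionally consistent.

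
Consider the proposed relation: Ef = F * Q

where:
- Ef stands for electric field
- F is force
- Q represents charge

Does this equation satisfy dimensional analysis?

No

Ef (electric field) has dimensions [I^-1 L M T^-3].
F (force) has dimensions [L M T^-2].
Q (charge) has dimensions [I T].

Left side: [I^-1 L M T^-3]
Right side: [I L M T^-1]

The two sides have different dimensions, so the equation is NOT dimensionally consistent.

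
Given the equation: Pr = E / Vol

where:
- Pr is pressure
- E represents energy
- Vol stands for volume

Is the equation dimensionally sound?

Yes

Pr (pressure) has dimensions [L^-1 M T^-2].
E (energy) has dimensions [L^2 M T^-2].
Vol (volume) has dimensions [L^3].

Left side: [L^-1 M T^-2]
Right side: [L^-1 M T^-2]

Both sides have the same dimensions, so the equation is dimensionally consistent.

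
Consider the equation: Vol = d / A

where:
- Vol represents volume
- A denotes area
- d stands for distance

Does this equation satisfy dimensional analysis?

No

Vol (volume) has dimensions [L^3].
A (area) has dimensions [L^2].
d (distance) has dimensions [L].

Left side: [L^3]
Right side: [L^-1]

The two sides have different dimensions, so the equation is NOT dimensionally consistent.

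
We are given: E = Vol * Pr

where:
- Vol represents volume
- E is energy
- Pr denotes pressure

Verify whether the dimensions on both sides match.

Yes

Vol (volume) has dimensions [L^3].
E (energy) has dimensions [L^2 M T^-2].
Pr (pressure) has dimensions [L^-1 M T^-2].

Left side: [L^2 M T^-2]
Right side: [L^2 M T^-2]

Both sides have the same dimensions, so the equation is dimensionally consistent.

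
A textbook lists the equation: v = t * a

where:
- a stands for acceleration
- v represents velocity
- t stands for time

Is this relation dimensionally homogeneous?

Yes

a (acceleration) has dimensions [L T^-2].
v (velocity) has dimensions [L T^-1].
t (time) has dimensions [T].

Left side: [L T^-1]
Right side: [L T^-1]

Both sides have the same dimensions, so the equation is dimensionally consistent.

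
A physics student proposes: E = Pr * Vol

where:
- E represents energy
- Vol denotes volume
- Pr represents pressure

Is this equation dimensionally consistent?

Yes

E (energy) has dimensions [L^2 M T^-2].
Vol (volume) has dimensions [L^3].
Pr (pressure) has dimensions [L^-1 M T^-2].

Left side: [L^2 M T^-2]
Right side: [L^2 M T^-2]

Both sides have the same dimensions, so the equation is dimensionally consistent.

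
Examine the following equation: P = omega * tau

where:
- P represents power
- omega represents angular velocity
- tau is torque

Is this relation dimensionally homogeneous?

Yes

P (power) has dimensions [L^2 M T^-3].
omega (angular velocity) has dimensions [T^-1].
tau (torque) has dimensions [L^2 M T^-2].

Left side: [L^2 M T^-3]
Right side: [L^2 M T^-3]

Both sides have the same dimensions, so the equation is dimensionally consistent.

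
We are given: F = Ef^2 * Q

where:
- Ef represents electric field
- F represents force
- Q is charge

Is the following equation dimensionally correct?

No

Ef (electric field) has dimensions [I^-1 L M T^-3].
F (force) has dimensions [L M T^-2].
Q (charge) has dimensions [I T].

Left side: [L M T^-2]
Right side: [I^-1 L^2 M^2 T^-5]

The two sides have different dimensions, so the equation is NOT dimensionally consistent.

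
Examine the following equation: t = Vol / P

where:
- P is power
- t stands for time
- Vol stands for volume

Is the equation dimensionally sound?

No

P (power) has dimensions [L^2 M T^-3].
t (time) has dimensions [T].
Vol (volume) has dimensions [L^3].

Left side: [T]
Right side: [L M^-1 T^3]

The two sides have different dimensions, so the equation is NOT dimensionally consistent.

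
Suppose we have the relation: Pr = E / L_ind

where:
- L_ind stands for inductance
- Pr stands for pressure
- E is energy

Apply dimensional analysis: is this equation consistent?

No

L_ind (inductance) has dimensions [I^-2 L^2 M T^-2].
Pr (pressure) has dimensions [L^-1 M T^-2].
E (energy) has dimensions [L^2 M T^-2].

Left side: [L^-1 M T^-2]
Right side: [I^2]

The two sides have different dimensions, so the equation is NOT dimensionally consistent.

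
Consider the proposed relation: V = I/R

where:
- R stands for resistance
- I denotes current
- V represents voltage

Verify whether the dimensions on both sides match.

No

R (resistance) has dimensions [I^-2 L^2 M T^-3].
I (current) has dimensions [I].
V (voltage) has dimensions [I^-1 L^2 M T^-3].

Left side: [I^-1 L^2 M T^-3]
Right side: [I^3 L^-2 M^-1 T^3]

The two sides have different dimensions, so the equation is NOT dimensionally consistent.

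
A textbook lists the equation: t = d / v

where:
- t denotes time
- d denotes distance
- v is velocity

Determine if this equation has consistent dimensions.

Yes

t (time) has dimensions [T].
d (distance) has dimensions [L].
v (velocity) has dimensions [L T^-1].

Left side: [T]
Right side: [T]

Both sides have the same dimensions, so the equation is dimensionally consistent.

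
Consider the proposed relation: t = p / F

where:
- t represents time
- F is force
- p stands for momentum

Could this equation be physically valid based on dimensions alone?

Yes

t (time) has dimensions [T].
F (force) has dimensions [L M T^-2].
p (momentum) has dimensions [L M T^-1].

Left side: [T]
Right side: [T]

Both sides have the same dimensions, so the equation is dimensionally consistent.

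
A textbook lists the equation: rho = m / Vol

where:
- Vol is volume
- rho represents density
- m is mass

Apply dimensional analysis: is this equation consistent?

Yes

Vol (volume) has dimensions [L^3].
rho (density) has dimensions [L^-3 M].
m (mass) has dimensions [M].

Left side: [L^-3 M]
Right side: [L^-3 M]

Both sides have the same dimensions, so the equation is dimensionally consistent.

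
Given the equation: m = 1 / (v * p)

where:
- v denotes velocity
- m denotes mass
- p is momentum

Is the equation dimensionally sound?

No

v (velocity) has dimensions [L T^-1].
m (mass) has dimensions [M].
p (momentum) has dimensions [L M T^-1].

Left side: [M]
Right side: [L^-2 M^-1 T^2]

The two sides have different dimensions, so the equation is NOT dimensionally consistent.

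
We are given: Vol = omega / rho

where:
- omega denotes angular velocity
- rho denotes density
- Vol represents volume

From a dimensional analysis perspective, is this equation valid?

No

omega (angular velocity) has dimensions [T^-1].
rho (density) has dimensions [L^-3 M].
Vol (volume) has dimensions [L^3].

Left side: [L^3]
Right side: [L^3 M^-1 T^-1]

The two sides have different dimensions, so the equation is NOT dimensionally consistent.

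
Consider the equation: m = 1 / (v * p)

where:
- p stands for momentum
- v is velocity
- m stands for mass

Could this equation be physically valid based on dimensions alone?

No

p (momentum) has dimensions [L M T^-1].
v (velocity) has dimensions [L T^-1].
m (mass) has dimensions [M].

Left side: [M]
Right side: [L^-2 M^-1 T^2]

The two sides have different dimensions, so the equation is NOT dimensionally consistent.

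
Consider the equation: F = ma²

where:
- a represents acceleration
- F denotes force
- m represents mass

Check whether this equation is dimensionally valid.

No

a (acceleration) has dimensions [L T^-2].
F (force) has dimensions [L M T^-2].
m (mass) has dimensions [M].

Left side: [L M T^-2]
Right side: [L^2 M T^-4]

The two sides have different dimensions, so the equation is NOT dimensionally consistent.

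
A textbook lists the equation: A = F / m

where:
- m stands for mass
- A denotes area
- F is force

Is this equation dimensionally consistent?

No

m (mass) has dimensions [M].
A (area) has dimensions [L^2].
F (force) has dimensions [L M T^-2].

Left side: [L^2]
Right side: [L T^-2]

The two sides have different dimensions, so the equation is NOT dimensionally consistent.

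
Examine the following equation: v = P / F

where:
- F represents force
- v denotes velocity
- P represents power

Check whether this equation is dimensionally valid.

Yes

F (force) has dimensions [L M T^-2].
v (velocity) has dimensions [L T^-1].
P (power) has dimensions [L^2 M T^-3].

Left side: [L T^-1]
Right side: [L T^-1]

Both sides have the same dimensions, so the equation is dimensionally consistent.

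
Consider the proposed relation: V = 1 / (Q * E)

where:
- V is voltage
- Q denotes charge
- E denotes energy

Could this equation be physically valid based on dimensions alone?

No

V (voltage) has dimensions [I^-1 L^2 M T^-3].
Q (charge) has dimensions [I T].
E (energy) has dimensions [L^2 M T^-2].

Left side: [I^-1 L^2 M T^-3]
Right side: [I^-1 L^-2 M^-1 T]

The two sides have different dimensions, so the equation is NOT dimensionally consistent.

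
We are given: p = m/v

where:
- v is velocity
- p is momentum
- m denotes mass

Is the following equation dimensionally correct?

No

v (velocity) has dimensions [L T^-1].
p (momentum) has dimensions [L M T^-1].
m (mass) has dimensions [M].

Left side: [L M T^-1]
Right side: [L^-1 M T]

The two sides have different dimensions, so the equation is NOT dimensionally consistent.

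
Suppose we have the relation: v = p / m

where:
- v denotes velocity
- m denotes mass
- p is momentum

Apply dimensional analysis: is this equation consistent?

Yes

v (velocity) has dimensions [L T^-1].
m (mass) has dimensions [M].
p (momentum) has dimensions [L M T^-1].

Left side: [L T^-1]
Right side: [L T^-1]

Both sides have the same dimensions, so the equation is dimensionally consistent.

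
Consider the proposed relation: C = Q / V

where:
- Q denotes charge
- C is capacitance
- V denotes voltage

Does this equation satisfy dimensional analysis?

Yes

Q (charge) has dimensions [I T].
C (capacitance) has dimensions [I^2 L^-2 M^-1 T^4].
V (voltage) has dimensions [I^-1 L^2 M T^-3].

Left side: [I^2 L^-2 M^-1 T^4]
Right side: [I^2 L^-2 M^-1 T^4]

Both sides have the same dimensions, so the equation is dimensionally consistent.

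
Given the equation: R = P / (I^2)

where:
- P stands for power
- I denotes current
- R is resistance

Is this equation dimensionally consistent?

Yes

P (power) has dimensions [L^2 M T^-3].
I (current) has dimensions [I].
R (resistance) has dimensions [I^-2 L^2 M T^-3].

Left side: [I^-2 L^2 M T^-3]
Right side: [I^-2 L^2 M T^-3]

Both sides have the same dimensions, so the equation is dimensionally consistent.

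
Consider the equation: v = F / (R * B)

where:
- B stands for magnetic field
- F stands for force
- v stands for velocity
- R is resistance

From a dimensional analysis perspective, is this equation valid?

No

B (magnetic field) has dimensions [I^-1 M T^-2].
F (force) has dimensions [L M T^-2].
v (velocity) has dimensions [L T^-1].
R (resistance) has dimensions [I^-2 L^2 M T^-3].

Left side: [L T^-1]
Right side: [I^3 L^-1 M^-1 T^3]

The two sides have different dimensions, so the equation is NOT dimensionally consistent.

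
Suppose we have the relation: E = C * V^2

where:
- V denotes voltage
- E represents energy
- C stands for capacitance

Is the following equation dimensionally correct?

Yes

V (voltage) has dimensions [I^-1 L^2 M T^-3].
E (energy) has dimensions [L^2 M T^-2].
C (capacitance) has dimensions [I^2 L^-2 M^-1 T^4].

Left side: [L^2 M T^-2]
Right side: [L^2 M T^-2]

Both sides have the same dimensions, so the equation is dimensionally consistent.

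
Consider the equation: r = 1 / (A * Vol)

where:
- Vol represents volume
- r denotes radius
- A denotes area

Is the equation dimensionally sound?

No

Vol (volume) has dimensions [L^3].
r (radius) has dimensions [L].
A (area) has dimensions [L^2].

Left side: [L]
Right side: [L^-5]

The two sides have different dimensions, so the equation is NOT dimensionally consistent.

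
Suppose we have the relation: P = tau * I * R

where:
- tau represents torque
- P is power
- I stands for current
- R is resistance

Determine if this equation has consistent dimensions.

No

tau (torque) has dimensions [L^2 M T^-2].
P (power) has dimensions [L^2 M T^-3].
I (current) has dimensions [I].
R (resistance) has dimensions [I^-2 L^2 M T^-3].

Left side: [L^2 M T^-3]
Right side: [I^-1 L^4 M^2 T^-5]

The two sides have different dimensions, so the equation is NOT dimensionally consistent.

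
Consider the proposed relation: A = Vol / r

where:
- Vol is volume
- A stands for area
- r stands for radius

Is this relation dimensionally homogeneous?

Yes

Vol (volume) has dimensions [L^3].
A (area) has dimensions [L^2].
r (radius) has dimensions [L].

Left side: [L^2]
Right side: [L^2]

Both sides have the same dimensions, so the equation is dimensionally consistent.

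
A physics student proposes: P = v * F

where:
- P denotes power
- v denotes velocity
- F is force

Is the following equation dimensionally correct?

Yes

P (power) has dimensions [L^2 M T^-3].
v (velocity) has dimensions [L T^-1].
F (force) has dimensions [L M T^-2].

Left side: [L^2 M T^-3]
Right side: [L^2 M T^-3]

Both sides have the same dimensions, so the equation is dimensionally consistent.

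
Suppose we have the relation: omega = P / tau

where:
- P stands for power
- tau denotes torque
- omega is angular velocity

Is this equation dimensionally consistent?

Yes

P (power) has dimensions [L^2 M T^-3].
tau (torque) has dimensions [L^2 M T^-2].
omega (angular velocity) has dimensions [T^-1].

Left side: [T^-1]
Right side: [T^-1]

Both sides have the same dimensions, so the equation is dimensionally consistent.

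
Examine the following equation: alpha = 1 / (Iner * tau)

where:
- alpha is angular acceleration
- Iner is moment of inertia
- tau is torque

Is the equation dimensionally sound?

No

alpha (angular acceleration) has dimensions [T^-2].
Iner (moment of inertia) has dimensions [L^2 M].
tau (torque) has dimensions [L^2 M T^-2].

Left side: [T^-2]
Right side: [L^-4 M^-2 T^2]

The two sides have different dimensions, so the equation is NOT dimensionally consistent.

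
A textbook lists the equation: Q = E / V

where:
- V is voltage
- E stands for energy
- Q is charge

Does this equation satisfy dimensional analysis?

Yes

V (voltage) has dimensions [I^-1 L^2 M T^-3].
E (energy) has dimensions [L^2 M T^-2].
Q (charge) has dimensions [I T].

Left side: [I T]
Right side: [I T]

Both sides have the same dimensions, so the equation is dimensionally consistent.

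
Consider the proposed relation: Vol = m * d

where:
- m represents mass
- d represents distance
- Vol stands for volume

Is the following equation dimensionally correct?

No

m (mass) has dimensions [M].
d (distance) has dimensions [L].
Vol (volume) has dimensions [L^3].

Left side: [L^3]
Right side: [L M]

The two sides have different dimensions, so the equation is NOT dimensionally consistent.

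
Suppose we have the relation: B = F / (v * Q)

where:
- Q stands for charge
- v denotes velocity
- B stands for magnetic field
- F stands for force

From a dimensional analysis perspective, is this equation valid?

Yes

Q (charge) has dimensions [I T].
v (velocity) has dimensions [L T^-1].
B (magnetic field) has dimensions [I^-1 M T^-2].
F (force) has dimensions [L M T^-2].

Left side: [I^-1 M T^-2]
Right side: [I^-1 M T^-2]

Both sides have the same dimensions, so the equation is dimensionally consistent.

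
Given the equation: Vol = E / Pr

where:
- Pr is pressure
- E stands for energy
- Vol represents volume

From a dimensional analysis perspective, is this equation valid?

Yes

Pr (pressure) has dimensions [L^-1 M T^-2].
E (energy) has dimensions [L^2 M T^-2].
Vol (volume) has dimensions [L^3].

Left side: [L^3]
Right side: [L^3]

Both sides have the same dimensions, so the equation is dimensionally consistent.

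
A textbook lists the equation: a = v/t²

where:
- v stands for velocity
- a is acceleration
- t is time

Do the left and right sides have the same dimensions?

No

v (velocity) has dimensions [L T^-1].
a (acceleration) has dimensions [L T^-2].
t (time) has dimensions [T].

Left side: [L T^-2]
Right side: [L T^-3]

The two sides have different dimensions, so the equation is NOT dimensionally consistent.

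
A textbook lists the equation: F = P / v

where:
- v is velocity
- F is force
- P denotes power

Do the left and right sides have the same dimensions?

Yes

v (velocity) has dimensions [L T^-1].
F (force) has dimensions [L M T^-2].
P (power) has dimensions [L^2 M T^-3].

Left side: [L M T^-2]
Right side: [L M T^-2]

Both sides have the same dimensions, so the equation is dimensionally consistent.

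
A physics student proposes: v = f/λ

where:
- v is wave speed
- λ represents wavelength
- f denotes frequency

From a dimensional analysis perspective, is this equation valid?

No

v (wave speed) has dimensions [L T^-1].
λ (wavelength) has dimensions [L].
f (frequency) has dimensions [T^-1].

Left side: [L T^-1]
Right side: [L^-1 T^-1]

The two sides have different dimensions, so the equation is NOT dimensionally consistent.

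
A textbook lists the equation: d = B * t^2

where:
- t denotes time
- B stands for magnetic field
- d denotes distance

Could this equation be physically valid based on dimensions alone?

No

t (time) has dimensions [T].
B (magnetic field) has dimensions [I^-1 M T^-2].
d (distance) has dimensions [L].

Left side: [L]
Right side: [I^-1 M]

The two sides have different dimensions, so the equation is NOT dimensionally consistent.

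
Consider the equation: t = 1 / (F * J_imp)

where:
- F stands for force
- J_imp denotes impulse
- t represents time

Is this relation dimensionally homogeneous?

No

F (force) has dimensions [L M T^-2].
J_imp (impulse) has dimensions [L M T^-1].
t (time) has dimensions [T].

Left side: [T]
Right side: [L^-2 M^-2 T^3]

The two sides have different dimensions, so the equation is NOT dimensionally consistent.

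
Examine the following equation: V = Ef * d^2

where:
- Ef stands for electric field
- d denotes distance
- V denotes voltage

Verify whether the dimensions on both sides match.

No

Ef (electric field) has dimensions [I^-1 L M T^-3].
d (distance) has dimensions [L].
V (voltage) has dimensions [I^-1 L^2 M T^-3].

Left side: [I^-1 L^2 M T^-3]
Right side: [I^-1 L^3 M T^-3]

The two sides have different dimensions, so the equation is NOT dimensionally consistent.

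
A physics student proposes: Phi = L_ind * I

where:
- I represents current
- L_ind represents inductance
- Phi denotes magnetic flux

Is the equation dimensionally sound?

Yes

I (current) has dimensions [I].
L_ind (inductance) has dimensions [I^-2 L^2 M T^-2].
Phi (magnetic flux) has dimensions [I^-1 L^2 M T^-2].

Left side: [I^-1 L^2 M T^-2]
Right side: [I^-1 L^2 M T^-2]

Both sides have the same dimensions, so the equation is dimensionally consistent.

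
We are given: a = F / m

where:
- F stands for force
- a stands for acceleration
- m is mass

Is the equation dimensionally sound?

Yes

F (force) has dimensions [L M T^-2].
a (acceleration) has dimensions [L T^-2].
m (mass) has dimensions [M].

Left side: [L T^-2]
Right side: [L T^-2]

Both sides have the same dimensions, so the equation is dimensionally consistent.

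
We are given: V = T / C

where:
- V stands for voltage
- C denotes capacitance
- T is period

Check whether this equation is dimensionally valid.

No

V (voltage) has dimensions [I^-1 L^2 M T^-3].
C (capacitance) has dimensions [I^2 L^-2 M^-1 T^4].
T (period) has dimensions [T].

Left side: [I^-1 L^2 M T^-3]
Right side: [I^-2 L^2 M T^-3]

The two sides have different dimensions, so the equation is NOT dimensionally consistent.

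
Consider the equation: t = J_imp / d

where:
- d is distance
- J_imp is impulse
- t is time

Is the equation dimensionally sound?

No

d (distance) has dimensions [L].
J_imp (impulse) has dimensions [L M T^-1].
t (time) has dimensions [T].

Left side: [T]
Right side: [M T^-1]

The two sides have different dimensions, so the equation is NOT dimensionally consistent.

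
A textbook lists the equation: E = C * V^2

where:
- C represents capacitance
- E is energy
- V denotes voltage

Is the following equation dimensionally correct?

Yes

C (capacitance) has dimensions [I^2 L^-2 M^-1 T^4].
E (energy) has dimensions [L^2 M T^-2].
V (voltage) has dimensions [I^-1 L^2 M T^-3].

Left side: [L^2 M T^-2]
Right side: [L^2 M T^-2]

Both sides have the same dimensions, so the equation is dimensionally consistent.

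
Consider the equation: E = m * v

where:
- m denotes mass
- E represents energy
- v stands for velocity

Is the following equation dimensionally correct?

No

m (mass) has dimensions [M].
E (energy) has dimensions [L^2 M T^-2].
v (velocity) has dimensions [L T^-1].

Left side: [L^2 M T^-2]
Right side: [L M T^-1]

The two sides have different dimensions, so the equation is NOT dimensionally consistent.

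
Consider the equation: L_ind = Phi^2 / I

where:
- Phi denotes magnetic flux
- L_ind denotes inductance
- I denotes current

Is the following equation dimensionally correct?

No

Phi (magnetic flux) has dimensions [I^-1 L^2 M T^-2].
L_ind (inductance) has dimensions [I^-2 L^2 M T^-2].
I (current) has dimensions [I].

Left side: [I^-2 L^2 M T^-2]
Right side: [I^-3 L^4 M^2 T^-4]

The two sides have different dimensions, so the equation is NOT dimensionally consistent.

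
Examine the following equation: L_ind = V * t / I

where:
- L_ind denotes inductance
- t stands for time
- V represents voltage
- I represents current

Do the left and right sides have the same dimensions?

Yes

L_ind (inductance) has dimensions [I^-2 L^2 M T^-2].
t (time) has dimensions [T].
V (voltage) has dimensions [I^-1 L^2 M T^-3].
I (current) has dimensions [I].

Left side: [I^-2 L^2 M T^-2]
Right side: [I^-2 L^2 M T^-2]

Both sides have the same dimensions, so the equation is dimensionally consistent.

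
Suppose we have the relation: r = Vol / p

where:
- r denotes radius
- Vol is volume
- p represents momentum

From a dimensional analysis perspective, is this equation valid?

No

r (radius) has dimensions [L].
Vol (volume) has dimensions [L^3].
p (momentum) has dimensions [L M T^-1].

Left side: [L]
Right side: [L^2 M^-1 T]

The two sides have different dimensions, so the equation is NOT dimensionally consistent.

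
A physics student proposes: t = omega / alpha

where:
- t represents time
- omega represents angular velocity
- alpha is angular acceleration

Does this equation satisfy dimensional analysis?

Yes

t (time) has dimensions [T].
omega (angular velocity) has dimensions [T^-1].
alpha (angular acceleration) has dimensions [T^-2].

Left side: [T]
Right side: [T]

Both sides have the same dimensions, so the equation is dimensionally consistent.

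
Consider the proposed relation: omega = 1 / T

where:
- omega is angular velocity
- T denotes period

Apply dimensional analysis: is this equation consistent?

Yes

omega (angular velocity) has dimensions [T^-1].
T (period) has dimensions [T].

Left side: [T^-1]
Right side: [T^-1]

Both sides have the same dimensions, so the equation is dimensionally consistent.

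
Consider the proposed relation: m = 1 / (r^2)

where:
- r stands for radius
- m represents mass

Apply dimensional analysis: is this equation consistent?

No

r (radius) has dimensions [L].
m (mass) has dimensions [M].

Left side: [M]
Right side: [L^-2]

The two sides have different dimensions, so the equation is NOT dimensionally consistent.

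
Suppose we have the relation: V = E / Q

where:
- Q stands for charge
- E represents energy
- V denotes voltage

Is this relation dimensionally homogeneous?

Yes

Q (charge) has dimensions [I T].
E (energy) has dimensions [L^2 M T^-2].
V (voltage) has dimensions [I^-1 L^2 M T^-3].

Left side: [I^-1 L^2 M T^-3]
Right side: [I^-1 L^2 M T^-3]

Both sides have the same dimensions, so the equation is dimensionally consistent.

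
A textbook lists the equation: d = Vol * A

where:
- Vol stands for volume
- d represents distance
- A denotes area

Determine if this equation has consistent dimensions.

No

Vol (volume) has dimensions [L^3].
d (distance) has dimensions [L].
A (area) has dimensions [L^2].

Left side: [L]
Right side: [L^5]

The two sides have different dimensions, so the equation is NOT dimensionally consistent.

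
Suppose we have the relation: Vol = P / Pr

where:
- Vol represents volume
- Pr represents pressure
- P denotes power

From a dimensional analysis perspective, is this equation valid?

No

Vol (volume) has dimensions [L^3].
Pr (pressure) has dimensions [L^-1 M T^-2].
P (power) has dimensions [L^2 M T^-3].

Left side: [L^3]
Right side: [L^3 T^-1]

The two sides have different dimensions, so the equation is NOT dimensionally consistent.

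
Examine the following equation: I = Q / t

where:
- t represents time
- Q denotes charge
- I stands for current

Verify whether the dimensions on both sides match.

Yes

t (time) has dimensions [T].
Q (charge) has dimensions [I T].
I (current) has dimensions [I].

Left side: [I]
Right side: [I]

Both sides have the same dimensions, so the equation is dimensionally consistent.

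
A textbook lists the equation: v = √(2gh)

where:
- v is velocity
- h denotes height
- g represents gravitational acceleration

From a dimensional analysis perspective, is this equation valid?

Yes

v (velocity) has dimensions [L T^-1].
h (height) has dimensions [L].
g (gravitational acceleration) has dimensions [L T^-2].

Left side: [L T^-1]
Right side: [L T^-1]

Both sides have the same dimensions, so the equation is dimensionally consistent.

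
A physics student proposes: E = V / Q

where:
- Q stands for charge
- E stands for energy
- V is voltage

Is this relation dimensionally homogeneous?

No

Q (charge) has dimensions [I T].
E (energy) has dimensions [L^2 M T^-2].
V (voltage) has dimensions [I^-1 L^2 M T^-3].

Left side: [L^2 M T^-2]
Right side: [I^-2 L^2 M T^-4]

The two sides have different dimensions, so the equation is NOT dimensionally consistent.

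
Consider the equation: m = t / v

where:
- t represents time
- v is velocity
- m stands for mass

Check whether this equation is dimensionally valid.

No

t (time) has dimensions [T].
v (velocity) has dimensions [L T^-1].
m (mass) has dimensions [M].

Left side: [M]
Right side: [L^-1 T^2]

The two sides have different dimensions, so the equation is NOT dimensionally consistent.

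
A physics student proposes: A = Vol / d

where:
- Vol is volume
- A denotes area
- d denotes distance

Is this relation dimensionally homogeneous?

Yes

Vol (volume) has dimensions [L^3].
A (area) has dimensions [L^2].
d (distance) has dimensions [L].

Left side: [L^2]
Right side: [L^2]

Both sides have the same dimensions, so the equation is dimensionally consistent.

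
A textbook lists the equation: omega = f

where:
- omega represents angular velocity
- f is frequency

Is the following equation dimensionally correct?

Yes

omega (angular velocity) has dimensions [T^-1].
f (frequency) has dimensions [T^-1].

Left side: [T^-1]
Right side: [T^-1]

Both sides have the same dimensions, so the equation is dimensionally consistent.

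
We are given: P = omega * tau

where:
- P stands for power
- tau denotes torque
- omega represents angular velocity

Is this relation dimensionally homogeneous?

Yes

P (power) has dimensions [L^2 M T^-3].
tau (torque) has dimensions [L^2 M T^-2].
omega (angular velocity) has dimensions [T^-1].

Left side: [L^2 M T^-3]
Right side: [L^2 M T^-3]

Both sides have the same dimensions, so the equation is dimensionally consistent.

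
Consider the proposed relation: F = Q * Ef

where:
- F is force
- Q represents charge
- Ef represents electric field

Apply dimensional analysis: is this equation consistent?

Yes

F (force) has dimensions [L M T^-2].
Q (charge) has dimensions [I T].
Ef (electric field) has dimensions [I^-1 L M T^-3].

Left side: [L M T^-2]
Right side: [L M T^-2]

Both sides have the same dimensions, so the equation is dimensionally consistent.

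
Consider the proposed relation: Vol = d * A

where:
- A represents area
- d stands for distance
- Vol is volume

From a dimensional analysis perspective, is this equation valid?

Yes

A (area) has dimensions [L^2].
d (distance) has dimensions [L].
Vol (volume) has dimensions [L^3].

Left side: [L^3]
Right side: [L^3]

Both sides have the same dimensions, so the equation is dimensionally consistent.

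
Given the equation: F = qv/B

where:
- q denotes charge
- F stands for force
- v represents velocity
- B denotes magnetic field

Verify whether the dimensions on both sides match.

No

q (charge) has dimensions [I T].
F (force) has dimensions [L M T^-2].
v (velocity) has dimensions [L T^-1].
B (magnetic field) has dimensions [I^-1 M T^-2].

Left side: [L M T^-2]
Right side: [I^2 L M^-1 T^2]

The two sides have different dimensions, so the equation is NOT dimensionally consistent.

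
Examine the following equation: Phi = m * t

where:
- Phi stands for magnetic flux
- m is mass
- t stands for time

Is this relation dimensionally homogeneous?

No

Phi (magnetic flux) has dimensions [I^-1 L^2 M T^-2].
m (mass) has dimensions [M].
t (time) has dimensions [T].

Left side: [I^-1 L^2 M T^-2]
Right side: [M T]

The two sides have different dimensions, so the equation is NOT dimensionally consistent.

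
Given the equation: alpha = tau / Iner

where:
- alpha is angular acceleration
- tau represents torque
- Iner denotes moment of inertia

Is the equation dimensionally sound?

Yes

alpha (angular acceleration) has dimensions [T^-2].
tau (torque) has dimensions [L^2 M T^-2].
Iner (moment of inertia) has dimensions [L^2 M].

Left side: [T^-2]
Right side: [T^-2]

Both sides have the same dimensions, so the equation is dimensionally consistent.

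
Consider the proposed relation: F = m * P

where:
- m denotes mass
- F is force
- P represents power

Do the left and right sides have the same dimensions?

No

m (mass) has dimensions [M].
F (force) has dimensions [L M T^-2].
P (power) has dimensions [L^2 M T^-3].

Left side: [L M T^-2]
Right side: [L^2 M^2 T^-3]

The two sides have different dimensions, so the equation is NOT dimensionally consistent.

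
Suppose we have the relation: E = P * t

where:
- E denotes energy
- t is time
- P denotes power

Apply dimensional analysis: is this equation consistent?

Yes

E (energy) has dimensions [L^2 M T^-2].
t (time) has dimensions [T].
P (power) has dimensions [L^2 M T^-3].

Left side: [L^2 M T^-2]
Right side: [L^2 M T^-2]

Both sides have the same dimensions, so the equation is dimensionally consistent.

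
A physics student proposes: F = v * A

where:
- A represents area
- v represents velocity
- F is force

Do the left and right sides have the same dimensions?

No

A (area) has dimensions [L^2].
v (velocity) has dimensions [L T^-1].
F (force) has dimensions [L M T^-2].

Left side: [L M T^-2]
Right side: [L^3 T^-1]

The two sides have different dimensions, so the equation is NOT dimensionally consistent.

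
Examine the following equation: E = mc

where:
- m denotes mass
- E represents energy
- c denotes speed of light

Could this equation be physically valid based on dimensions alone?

No

m (mass) has dimensions [M].
E (energy) has dimensions [L^2 M T^-2].
c (speed of light) has dimensions [L T^-1].

Left side: [L^2 M T^-2]
Right side: [L M T^-1]

The two sides have different dimensions, so the equation is NOT dimensionally consistent.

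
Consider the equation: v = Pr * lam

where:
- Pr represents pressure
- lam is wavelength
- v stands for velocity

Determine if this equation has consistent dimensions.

No

Pr (pressure) has dimensions [L^-1 M T^-2].
lam (wavelength) has dimensions [L].
v (velocity) has dimensions [L T^-1].

Left side: [L T^-1]
Right side: [M T^-2]

The two sides have different dimensions, so the equation is NOT dimensionally consistent.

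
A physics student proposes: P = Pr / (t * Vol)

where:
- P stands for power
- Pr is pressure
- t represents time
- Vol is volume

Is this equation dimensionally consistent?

No

P (power) has dimensions [L^2 M T^-3].
Pr (pressure) has dimensions [L^-1 M T^-2].
t (time) has dimensions [T].
Vol (volume) has dimensions [L^3].

Left side: [L^2 M T^-3]
Right side: [L^-4 M T^-3]

The two sides have different dimensions, so the equation is NOT dimensionally consistent.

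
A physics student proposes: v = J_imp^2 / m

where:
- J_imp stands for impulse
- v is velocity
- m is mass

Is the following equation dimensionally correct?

No

J_imp (impulse) has dimensions [L M T^-1].
v (velocity) has dimensions [L T^-1].
m (mass) has dimensions [M].

Left side: [L T^-1]
Right side: [L^2 M T^-2]

The two sides have different dimensions, so the equation is NOT dimensionally consistent.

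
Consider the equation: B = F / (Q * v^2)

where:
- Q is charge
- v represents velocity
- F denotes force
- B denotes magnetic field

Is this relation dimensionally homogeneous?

No

Q (charge) has dimensions [I T].
v (velocity) has dimensions [L T^-1].
F (force) has dimensions [L M T^-2].
B (magnetic field) has dimensions [I^-1 M T^-2].

Left side: [I^-1 M T^-2]
Right side: [I^-1 L^-1 M T^-1]

The two sides have different dimensions, so the equation is NOT dimensionally consistent.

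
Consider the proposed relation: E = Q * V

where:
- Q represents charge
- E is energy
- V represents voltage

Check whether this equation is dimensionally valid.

Yes

Q (charge) has dimensions [I T].
E (energy) has dimensions [L^2 M T^-2].
V (voltage) has dimensions [I^-1 L^2 M T^-3].

Left side: [L^2 M T^-2]
Right side: [L^2 M T^-2]

Both sides have the same dimensions, so the equation is dimensionally consistent.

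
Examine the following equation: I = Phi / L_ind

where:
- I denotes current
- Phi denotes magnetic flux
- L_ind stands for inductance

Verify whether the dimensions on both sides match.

Yes

I (current) has dimensions [I].
Phi (magnetic flux) has dimensions [I^-1 L^2 M T^-2].
L_ind (inductance) has dimensions [I^-2 L^2 M T^-2].

Left side: [I]
Right side: [I]

Both sides have the same dimensions, so the equation is dimensionally consistent.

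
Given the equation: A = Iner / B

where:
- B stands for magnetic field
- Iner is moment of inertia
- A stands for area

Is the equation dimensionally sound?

No

B (magnetic field) has dimensions [I^-1 M T^-2].
Iner (moment of inertia) has dimensions [L^2 M].
A (area) has dimensions [L^2].

Left side: [L^2]
Right side: [I L^2 T^2]

The two sides have different dimensions, so the equation is NOT dimensionally consistent.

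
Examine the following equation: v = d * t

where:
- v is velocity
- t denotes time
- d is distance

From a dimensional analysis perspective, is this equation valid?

No

v (velocity) has dimensions [L T^-1].
t (time) has dimensions [T].
d (distance) has dimensions [L].

Left side: [L T^-1]
Right side: [L T]

The two sides have different dimensions, so the equation is NOT dimensionally consistent.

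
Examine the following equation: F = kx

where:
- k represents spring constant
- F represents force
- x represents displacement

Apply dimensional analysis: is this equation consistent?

Yes

k (spring constant) has dimensions [M T^-2].
F (force) has dimensions [L M T^-2].
x (displacement) has dimensions [L].

Left side: [L M T^-2]
Right side: [L M T^-2]

Both sides have the same dimensions, so the equation is dimensionally consistent.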